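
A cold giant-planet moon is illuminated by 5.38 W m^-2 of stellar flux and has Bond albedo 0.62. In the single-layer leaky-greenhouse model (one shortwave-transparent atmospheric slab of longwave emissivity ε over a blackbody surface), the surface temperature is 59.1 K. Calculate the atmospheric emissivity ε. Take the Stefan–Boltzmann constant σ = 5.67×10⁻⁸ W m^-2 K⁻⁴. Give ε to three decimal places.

0.522

First, T_e = [5.380·(1−0.62)/(4σ)]^(1/4) = 54.79 K.
Inverting T_s⁴ = 2T_e⁴/(2−ε): (T_e/T_s)⁴ = 0.7389, so ε = 2(1 − 0.7389) = 0.5222.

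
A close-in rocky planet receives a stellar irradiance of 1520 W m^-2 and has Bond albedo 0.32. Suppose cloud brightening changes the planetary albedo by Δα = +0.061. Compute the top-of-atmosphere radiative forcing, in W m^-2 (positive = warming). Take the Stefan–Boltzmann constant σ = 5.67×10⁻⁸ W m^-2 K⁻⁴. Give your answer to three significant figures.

The change in absorbed flux is Δ[S(1−α)/4] = −SΔα/4 = -23.18 W m^-2.

-23.2 W m^-2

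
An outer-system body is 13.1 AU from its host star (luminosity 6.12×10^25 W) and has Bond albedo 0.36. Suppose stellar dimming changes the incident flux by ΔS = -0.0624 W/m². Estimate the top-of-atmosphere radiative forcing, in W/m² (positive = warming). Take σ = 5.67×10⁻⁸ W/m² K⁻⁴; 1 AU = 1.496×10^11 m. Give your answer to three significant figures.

-0.00998 W/m²

Orbital distance: d = 13.1 AU = 1.960×10^12 m.
S = L/(4πd²) = 1.268 W/m².
TOA radiative forcing: ΔF = (1−α)ΔS/4 = 0.64·(-0.0624)/4 = -0.009984 W/m².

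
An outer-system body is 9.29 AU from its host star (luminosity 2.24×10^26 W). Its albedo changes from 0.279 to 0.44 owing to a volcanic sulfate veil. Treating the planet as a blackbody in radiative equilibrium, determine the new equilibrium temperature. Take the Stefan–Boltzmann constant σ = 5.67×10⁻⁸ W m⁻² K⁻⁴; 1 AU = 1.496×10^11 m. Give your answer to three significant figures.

69.1 K

d = 9.29 × 1.496×10^11 m = 1.390×10^12 m.
Spreading L over a sphere of radius d: S = 2.24×10^26/(4π·1.39×10^12²) = 9.229 W m⁻².
With the new albedo, S(1−α₂)/4 = 1.292 W m⁻², so T₂ = 69.09 K.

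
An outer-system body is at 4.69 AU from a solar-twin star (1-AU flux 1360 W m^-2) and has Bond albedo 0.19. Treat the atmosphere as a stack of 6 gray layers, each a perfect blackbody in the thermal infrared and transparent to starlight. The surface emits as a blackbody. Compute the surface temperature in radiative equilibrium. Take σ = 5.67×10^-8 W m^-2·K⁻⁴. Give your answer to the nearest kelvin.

198 K

Irradiance scales as 1/d², so S = 1360 W m^-2 × (1/4.69)² = 61.83 W m^-2.
Top-of-atmosphere balance: σT_e⁴ = S(1−α)/4 = 12.52 W m^-2 → T_e = 121.9 K.
Layer-by-layer balance gives σT_s⁴ = (N+1)σT_e⁴, so T_s = 7^¼·121.9 = 198.3 K.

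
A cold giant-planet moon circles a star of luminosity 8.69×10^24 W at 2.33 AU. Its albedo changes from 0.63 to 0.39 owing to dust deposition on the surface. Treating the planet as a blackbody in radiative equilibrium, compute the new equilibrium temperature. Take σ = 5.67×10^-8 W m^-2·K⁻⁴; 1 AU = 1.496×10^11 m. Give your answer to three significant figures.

62.6 kelvin

Orbital distance: d = 2.33 AU = 3.486×10^11 m.
Flux at the orbit: S = L/(4πd²) = 8.69×10^24/(4π·(3.49×10^11)²) = 5.692 W m^-2.
With the new albedo, S(1−α₂)/4 = 0.8680 W m^-2, so T₂ = 62.55 K.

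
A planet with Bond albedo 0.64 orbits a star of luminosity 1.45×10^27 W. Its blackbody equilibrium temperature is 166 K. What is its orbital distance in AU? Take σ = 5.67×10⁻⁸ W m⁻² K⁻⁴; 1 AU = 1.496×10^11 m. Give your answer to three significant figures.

3.28 AU

The flux needed for this T is 4σT⁴/(1−0.64) = 478.4 W m⁻².
From L = 4πd²S, d = √(1.45×10^27/(4π·478.4)) = 4.911×10^11 m = 3.283 AU.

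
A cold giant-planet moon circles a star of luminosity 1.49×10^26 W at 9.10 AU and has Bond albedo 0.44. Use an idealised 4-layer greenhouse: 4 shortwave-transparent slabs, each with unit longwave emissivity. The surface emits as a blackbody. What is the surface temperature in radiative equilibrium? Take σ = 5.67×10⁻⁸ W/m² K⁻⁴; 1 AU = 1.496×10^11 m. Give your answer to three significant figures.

94.3 kelvin

d = 9.10 × 1.496×10^11 m = 1.361×10^12 m.
Spreading L over a sphere of radius d: S = 1.49×10^26/(4π·1.36×10^12²) = 6.398 W/m².
Top-of-atmosphere balance: σT_e⁴ = S(1−α)/4 = 0.8957 W/m² → T_e = 63.04 K.
Layer-by-layer balance gives σT_s⁴ = (N+1)σT_e⁴, so T_s = 5^¼·63.04 = 94.27 K.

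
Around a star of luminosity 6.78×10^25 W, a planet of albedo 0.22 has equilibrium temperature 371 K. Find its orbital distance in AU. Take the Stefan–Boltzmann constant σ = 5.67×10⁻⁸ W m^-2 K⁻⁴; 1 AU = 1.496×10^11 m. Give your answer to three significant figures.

The flux needed for this T is 4σT⁴/(1−0.22) = 5509 W m^-2.
Then d = [L/(4πS)]^(1/2) = 3.130×10^10 m, i.e. 0.2092 AU.

0.209 AU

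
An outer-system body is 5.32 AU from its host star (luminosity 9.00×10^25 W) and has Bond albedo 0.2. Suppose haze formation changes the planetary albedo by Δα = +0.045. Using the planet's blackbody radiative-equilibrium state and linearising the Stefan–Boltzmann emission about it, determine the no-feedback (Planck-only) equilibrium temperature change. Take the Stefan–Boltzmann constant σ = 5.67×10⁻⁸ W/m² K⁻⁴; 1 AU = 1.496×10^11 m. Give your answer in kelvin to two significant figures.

-1.1 K

Orbital distance: d = 5.32 AU = 7.959×10^11 m.
S = L/(4πd²) = 11.31 W/m².
Reference equilibrium: T_e = [S(1−α)/(4σ)]^(1/4) = 79.47 K.
The change in absorbed flux is Δ[S(1−α)/4] = −SΔα/4 = -0.1272 W/m².
Linearising σT⁴ gives d(σT⁴)/dT = 4σT_e³ = 0.1138 W/m² per K.
Hence the no-feedback warming is ΔF/(4σT_e³) = -1.12 K.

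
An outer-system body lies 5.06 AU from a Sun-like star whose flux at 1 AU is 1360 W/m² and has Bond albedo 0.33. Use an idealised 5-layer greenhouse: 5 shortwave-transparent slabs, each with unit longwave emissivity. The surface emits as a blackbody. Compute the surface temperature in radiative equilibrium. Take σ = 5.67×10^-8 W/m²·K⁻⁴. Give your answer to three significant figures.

175 kelvin

Irradiance scales as 1/d², so S = 1360 W/m² × (1/5.06)² = 53.12 W/m².
Top-of-atmosphere balance: σT_e⁴ = S(1−α)/4 = 8.897 W/m² → T_e = 111.9 K.
Layer-by-layer balance gives σT_s⁴ = (N+1)σT_e⁴, so T_s = 6^¼·111.9 = 175.2 K.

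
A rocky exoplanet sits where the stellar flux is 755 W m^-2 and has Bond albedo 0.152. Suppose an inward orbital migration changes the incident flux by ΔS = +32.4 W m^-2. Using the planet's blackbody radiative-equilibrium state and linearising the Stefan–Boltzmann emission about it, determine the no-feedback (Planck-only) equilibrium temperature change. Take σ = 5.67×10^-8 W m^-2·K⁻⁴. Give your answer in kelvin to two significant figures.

2.5 K

Reference equilibrium: T_e = [S(1−α)/(4σ)]^(1/4) = 230.5 K.
Only a fraction (1−α) is absorbed and it's spread over 4πR², so ΔF = (1−α)ΔS/4 = 6.869 W m^-2.
Planck response: λ_P = 4σT_e³ = 4·5.67×10⁻⁸·(230.5)³ = 2.778 W m^-2/K.
Hence the no-feedback warming is ΔF/(4σT_e³) = 2.47 K.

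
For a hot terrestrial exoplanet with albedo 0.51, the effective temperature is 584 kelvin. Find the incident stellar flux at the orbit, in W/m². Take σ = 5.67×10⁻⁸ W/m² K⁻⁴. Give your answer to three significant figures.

53800 W/m²

Invert the energy balance for S: S = 4σT⁴/(1−α).
The emitted flux is σT⁴ = 6595 W/m².
S = 4·6595/0.49 = 53840 W/m².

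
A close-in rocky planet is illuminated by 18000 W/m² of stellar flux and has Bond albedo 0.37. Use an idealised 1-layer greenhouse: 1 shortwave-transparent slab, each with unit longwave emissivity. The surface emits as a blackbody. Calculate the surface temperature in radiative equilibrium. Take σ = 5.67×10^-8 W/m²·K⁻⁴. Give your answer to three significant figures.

The effective emission temperature is T_e = [S(1−α)/(4σ)]^¼ = 472.9 K.
For an N-layer opaque stack, T_s⁴ = (N+1)T_e⁴, hence T_s = (2)^(1/4)×472.9 K = 562.3 K.

562 kelvin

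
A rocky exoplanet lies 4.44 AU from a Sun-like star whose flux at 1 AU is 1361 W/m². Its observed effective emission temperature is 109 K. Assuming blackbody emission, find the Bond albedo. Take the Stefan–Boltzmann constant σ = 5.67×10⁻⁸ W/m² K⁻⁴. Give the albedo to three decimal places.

0.536

Flux at the orbit: S = 1361/(4.44)² = 69.04 W/m².
Rearranging the radiative balance, α = 1 − 4σT⁴/S.
σT⁴ = 8.004 W/m², so 4σT⁴ = 32.01 W/m².
Hence α = 1 − 32.01/69.04 = 0.5363.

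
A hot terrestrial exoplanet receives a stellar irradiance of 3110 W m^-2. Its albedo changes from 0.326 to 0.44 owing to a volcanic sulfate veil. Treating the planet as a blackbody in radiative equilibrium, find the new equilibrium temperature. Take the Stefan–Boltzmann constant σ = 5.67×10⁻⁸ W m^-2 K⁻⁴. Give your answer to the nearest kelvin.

296 kelvin

T₂ = [S(1−α₂)/(4σ)]^(1/4) = [3110·0.56/(4σ)]^(1/4) = 296.0 K.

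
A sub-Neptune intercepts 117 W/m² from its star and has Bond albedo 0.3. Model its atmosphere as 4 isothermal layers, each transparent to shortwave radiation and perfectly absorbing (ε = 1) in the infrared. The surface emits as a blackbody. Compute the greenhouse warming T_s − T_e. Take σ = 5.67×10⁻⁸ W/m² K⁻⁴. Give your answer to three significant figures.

68.3 K

Top-of-atmosphere balance: σT_e⁴ = S(1−α)/4 = 20.47 W/m² → T_e = 137.9 K.
Surface: T_s = (5)^¼·T_e = 206.1 K.
Warming: T_s − T_e = 68.28 K.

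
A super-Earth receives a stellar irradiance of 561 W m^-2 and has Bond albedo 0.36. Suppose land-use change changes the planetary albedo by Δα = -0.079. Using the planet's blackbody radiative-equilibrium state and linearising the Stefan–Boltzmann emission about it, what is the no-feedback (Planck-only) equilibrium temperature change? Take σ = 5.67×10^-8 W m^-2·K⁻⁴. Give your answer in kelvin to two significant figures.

6.2 kelvin

The baseline emission temperature is T_e = 199.5 K.
ΔF = −(S/4)Δα = −(561.0/4)×(-0.079) = 11.08 W m^-2.
Linearising σT⁴ gives d(σT⁴)/dT = 4σT_e³ = 1.800 W m^-2 per K.
So ΔT₀ = 11.08/1.800 = 6.16 K.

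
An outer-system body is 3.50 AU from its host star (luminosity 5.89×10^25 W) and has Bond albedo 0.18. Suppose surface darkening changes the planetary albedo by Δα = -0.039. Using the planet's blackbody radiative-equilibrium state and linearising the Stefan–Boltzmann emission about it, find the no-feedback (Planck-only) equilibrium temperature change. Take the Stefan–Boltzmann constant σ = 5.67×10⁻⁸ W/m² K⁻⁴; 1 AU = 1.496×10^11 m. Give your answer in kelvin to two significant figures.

1.1 K

d = 3.50 × 1.496×10^11 m = 5.236×10^11 m.
S = L/(4πd²) = 17.10 W/m².
Reference equilibrium: T_e = [S(1−α)/(4σ)]^(1/4) = 88.67 K.
ΔF = −(S/4)Δα = −(17.10/4)×(-0.039) = 0.1667 W/m².
The Planck feedback parameter is 4σT_e³ = 0.1581 W/m²/K.
Hence the no-feedback warming is ΔF/(4σT_e³) = 1.05 K.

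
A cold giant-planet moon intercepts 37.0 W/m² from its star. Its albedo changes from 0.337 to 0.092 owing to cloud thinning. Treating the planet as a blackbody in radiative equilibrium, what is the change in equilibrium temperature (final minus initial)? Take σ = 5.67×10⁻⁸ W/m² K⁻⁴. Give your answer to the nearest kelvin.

8 kelvin

Before: T₁ = [37.00·0.663/(4σ)]^(1/4) = 102.0 K.
After:  T₂ = [37.00·0.908/(4σ)]^(1/4) = 110.3 K.
Change: 110.3 − 102.0 = 8.341 K.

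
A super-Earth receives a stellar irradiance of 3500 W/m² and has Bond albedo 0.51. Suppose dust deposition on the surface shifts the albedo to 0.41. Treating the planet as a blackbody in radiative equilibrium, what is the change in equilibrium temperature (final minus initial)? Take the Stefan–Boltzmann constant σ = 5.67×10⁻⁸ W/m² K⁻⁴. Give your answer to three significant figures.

Initial: T₁ = [S(1−0.51)/(4σ)]^(1/4) = 294.9 K.
Final:   T₂ = [S(1−0.41)/(4σ)]^(1/4) = 308.9 K.
ΔT = T₂ − T₁ = 14.01 K.

14.0 K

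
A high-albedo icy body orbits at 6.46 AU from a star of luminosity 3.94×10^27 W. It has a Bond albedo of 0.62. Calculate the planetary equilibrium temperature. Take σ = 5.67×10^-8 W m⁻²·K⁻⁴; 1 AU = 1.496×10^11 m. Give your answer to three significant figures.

d = 6.46 × 1.496×10^11 m = 9.664×10^11 m.
Spreading L over a sphere of radius d: S = 3.94×10^27/(4π·9.66×10^11²) = 335.7 W m⁻².
The planet absorbs (1−α)S over its disc πR² and re-emits over 4πR², so the mean absorbed flux is (1−0.62)·335.7/4 = 31.89 W m⁻².
Set σT⁴ = 31.89 → T = (31.89/σ)^(1/4) = 154.0 K.

154 kelvin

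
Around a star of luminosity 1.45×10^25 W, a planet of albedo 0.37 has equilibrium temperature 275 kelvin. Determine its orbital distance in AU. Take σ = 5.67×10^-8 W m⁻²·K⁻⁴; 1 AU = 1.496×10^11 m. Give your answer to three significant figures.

Required flux: S = 4σT⁴/(1−α) = 2059 W m⁻².
From L = 4πd²S, d = √(1.45×10^25/(4π·2059)) = 2.367×10^10 m = 0.1582 AU.

0.158 AU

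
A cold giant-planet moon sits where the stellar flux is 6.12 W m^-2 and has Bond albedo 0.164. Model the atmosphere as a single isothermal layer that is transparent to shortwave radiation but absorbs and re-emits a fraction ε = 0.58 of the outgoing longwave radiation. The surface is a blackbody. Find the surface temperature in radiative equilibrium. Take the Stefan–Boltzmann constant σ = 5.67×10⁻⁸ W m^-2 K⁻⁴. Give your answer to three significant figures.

Effective emission temperature (TOA balance): σT_e⁴ = S(1−α)/4 = 1.279 W m^-2 → T_e = 68.92 K.
Surface balance with a leaky layer gives σT_s⁴ = σT_e⁴·2/(2−ε), so T_s = T_e·[2/(2−0.58)]^(1/4) = 75.08 K.

75.1 kelvin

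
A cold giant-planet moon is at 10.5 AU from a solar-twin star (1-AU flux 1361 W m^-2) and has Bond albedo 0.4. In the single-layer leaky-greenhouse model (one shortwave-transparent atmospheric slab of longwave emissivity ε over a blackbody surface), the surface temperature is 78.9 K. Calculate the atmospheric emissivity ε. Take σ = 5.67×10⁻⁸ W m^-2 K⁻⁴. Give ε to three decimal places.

0.315

Irradiance scales as 1/d², so S = 1361 W m^-2 × (1/10.5)² = 12.34 W m^-2.
Effective temperature: T_e = [S(1−α)/(4σ)]^(1/4) = 75.60 K.
Inverting T_s⁴ = 2T_e⁴/(2−ε): (T_e/T_s)⁴ = 0.8427, so ε = 2(1 − 0.8427) = 0.3146.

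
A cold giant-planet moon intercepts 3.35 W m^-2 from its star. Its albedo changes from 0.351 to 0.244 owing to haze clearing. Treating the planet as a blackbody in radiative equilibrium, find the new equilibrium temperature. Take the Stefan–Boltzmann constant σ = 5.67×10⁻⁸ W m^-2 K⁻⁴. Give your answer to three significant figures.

With the new albedo, S(1−α₂)/4 = 0.6331 W m^-2, so T₂ = 57.81 K.

57.8 K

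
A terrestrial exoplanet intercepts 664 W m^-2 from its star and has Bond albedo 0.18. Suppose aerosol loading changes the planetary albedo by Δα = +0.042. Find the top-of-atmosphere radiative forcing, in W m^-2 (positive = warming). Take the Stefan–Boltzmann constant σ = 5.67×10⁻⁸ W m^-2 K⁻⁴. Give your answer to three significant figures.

-6.97 W m^-2

TOA radiative forcing: ΔF = −S·Δα/4 = −664.0·(+0.042)/4 = -6.972 W m^-2.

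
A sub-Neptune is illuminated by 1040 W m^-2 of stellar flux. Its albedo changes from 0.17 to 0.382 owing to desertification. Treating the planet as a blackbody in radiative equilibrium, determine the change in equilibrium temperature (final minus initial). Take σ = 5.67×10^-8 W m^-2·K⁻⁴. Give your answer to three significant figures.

-17.7 kelvin

Before: T₁ = [1040·0.83/(4σ)]^(1/4) = 248.4 K.
After:  T₂ = [1040·0.618/(4σ)]^(1/4) = 230.7 K.
Change: 230.7 − 248.4 = -17.66 K.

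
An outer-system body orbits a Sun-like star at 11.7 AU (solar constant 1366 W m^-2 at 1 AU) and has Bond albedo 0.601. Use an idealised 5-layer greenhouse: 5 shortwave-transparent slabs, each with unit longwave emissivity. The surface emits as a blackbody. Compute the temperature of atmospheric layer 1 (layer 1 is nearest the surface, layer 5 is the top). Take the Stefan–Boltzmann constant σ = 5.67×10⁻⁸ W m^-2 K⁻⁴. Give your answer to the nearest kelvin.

Flux at the orbit: S = 1366/(11.7)² = 9.979 W m^-2.
Top-of-atmosphere balance: σT_e⁴ = S(1−α)/4 = 0.9954 W m^-2 → T_e = 64.73 K.
Each opaque layer satisfies 2T_j⁴ = T_{j−1}⁴ + T_{j+1}⁴, giving T_k⁴ = (N+1−k)T_e⁴.
With k = 1: T_1 = (5+1−1)^¼·64.73 K = 96.79 K.

97 K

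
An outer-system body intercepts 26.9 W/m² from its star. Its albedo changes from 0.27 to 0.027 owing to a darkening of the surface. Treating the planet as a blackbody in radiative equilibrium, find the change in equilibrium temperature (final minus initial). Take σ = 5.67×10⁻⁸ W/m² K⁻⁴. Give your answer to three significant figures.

With α = 0.27, T₁ = 96.46 K.
With α = 0.027, T₂ = 103.6 K.
Change: 103.6 − 96.46 = 7.184 K.

7.18 K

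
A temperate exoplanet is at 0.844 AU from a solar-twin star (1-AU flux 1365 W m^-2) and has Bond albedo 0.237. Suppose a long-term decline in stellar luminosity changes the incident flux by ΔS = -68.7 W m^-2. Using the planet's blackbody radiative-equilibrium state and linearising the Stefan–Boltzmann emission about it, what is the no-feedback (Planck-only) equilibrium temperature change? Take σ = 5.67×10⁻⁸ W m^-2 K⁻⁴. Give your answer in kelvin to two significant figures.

-2.5 kelvin

By the inverse-square law, S = 1365/0.844² = 1916 W m^-2.
Reference equilibrium: T_e = [S(1−α)/(4σ)]^(1/4) = 283.4 K.
TOA radiative forcing: ΔF = (1−α)ΔS/4 = 0.763·(-68.7)/4 = -13.10 W m^-2.
The Planck feedback parameter is 4σT_e³ = 5.160 W m^-2/K.
Hence the no-feedback warming is ΔF/(4σT_e³) = -2.54 K.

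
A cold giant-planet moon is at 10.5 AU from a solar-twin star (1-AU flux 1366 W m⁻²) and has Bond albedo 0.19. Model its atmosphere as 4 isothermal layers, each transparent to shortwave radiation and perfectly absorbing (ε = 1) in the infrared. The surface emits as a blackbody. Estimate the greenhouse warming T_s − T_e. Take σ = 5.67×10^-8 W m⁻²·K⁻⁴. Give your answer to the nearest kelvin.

40 K

Irradiance scales as 1/d², so S = 1366 W m⁻² × (1/10.5)² = 12.39 W m⁻².
OLR = S(1−α)/4 = 2.509 W m⁻²; the top layer radiates at T_e = 81.56 K.
Surface: T_s = (5)^¼·T_e = 122.0 K.
Warming: T_s − T_e = 40.40 K.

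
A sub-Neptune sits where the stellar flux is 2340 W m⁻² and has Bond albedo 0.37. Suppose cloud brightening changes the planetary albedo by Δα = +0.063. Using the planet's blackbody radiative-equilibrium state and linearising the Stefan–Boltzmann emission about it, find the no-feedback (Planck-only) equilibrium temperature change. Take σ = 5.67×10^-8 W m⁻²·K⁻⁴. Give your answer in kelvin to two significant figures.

Reference equilibrium: T_e = [S(1−α)/(4σ)]^(1/4) = 283.9 K.
TOA radiative forcing: ΔF = −S·Δα/4 = −2340·(+0.063)/4 = -36.85 W m⁻².
Planck response: λ_P = 4σT_e³ = 4·5.67×10⁻⁸·(283.9)³ = 5.192 W m⁻²/K.
So ΔT₀ = -36.85/5.192 = -7.10 K.

-7.1 K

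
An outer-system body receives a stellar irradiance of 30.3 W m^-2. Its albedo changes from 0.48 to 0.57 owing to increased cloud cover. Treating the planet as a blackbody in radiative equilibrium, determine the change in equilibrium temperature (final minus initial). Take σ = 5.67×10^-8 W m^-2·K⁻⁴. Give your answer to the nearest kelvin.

-4 K

Initial: T₁ = [S(1−0.48)/(4σ)]^(1/4) = 91.30 K.
With α = 0.57, T₂ = 87.06 K.
Change: 87.06 − 91.30 = -4.236 K.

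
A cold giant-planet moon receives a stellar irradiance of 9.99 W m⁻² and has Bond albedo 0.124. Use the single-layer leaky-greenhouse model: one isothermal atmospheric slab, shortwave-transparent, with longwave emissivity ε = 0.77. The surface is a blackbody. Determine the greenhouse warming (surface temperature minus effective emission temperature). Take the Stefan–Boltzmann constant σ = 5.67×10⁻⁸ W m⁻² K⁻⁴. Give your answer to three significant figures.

Effective emission temperature (TOA balance): σT_e⁴ = S(1−α)/4 = 2.188 W m⁻² → T_e = 78.81 K.
The surface balance (absorbed SW + ε·downward IR = σT_s⁴) with T_a⁴ = T_s⁴/2 reduces to T_s = T_e·[2/(2−ε)]^¼ = 89.00 K.
T_s − T_e = 89.00 − 78.81 = 10.18 K.

10.2 K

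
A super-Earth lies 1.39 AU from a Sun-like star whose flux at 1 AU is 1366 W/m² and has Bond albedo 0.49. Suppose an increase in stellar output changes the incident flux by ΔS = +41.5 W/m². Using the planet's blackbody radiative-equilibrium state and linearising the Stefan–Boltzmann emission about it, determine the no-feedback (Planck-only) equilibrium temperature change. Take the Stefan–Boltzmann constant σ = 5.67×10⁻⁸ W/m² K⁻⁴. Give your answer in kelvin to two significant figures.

2.9 K

By the inverse-square law, S = 1366/1.39² = 707.0 W/m².
The baseline emission temperature is T_e = 199.7 K.
Only a fraction (1−α) is absorbed and it's spread over 4πR², so ΔF = (1−α)ΔS/4 = 5.291 W/m².
The Planck feedback parameter is 4σT_e³ = 1.806 W/m²/K.
Hence the no-feedback warming is ΔF/(4σT_e³) = 2.93 K.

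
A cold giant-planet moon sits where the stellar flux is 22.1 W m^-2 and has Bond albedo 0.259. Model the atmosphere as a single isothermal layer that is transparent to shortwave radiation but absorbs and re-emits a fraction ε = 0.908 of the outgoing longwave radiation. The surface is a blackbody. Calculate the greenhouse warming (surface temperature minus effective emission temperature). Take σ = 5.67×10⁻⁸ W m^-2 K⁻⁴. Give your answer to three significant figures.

The planet radiates to space at T_e = [S(1−α)/(4σ)]^(1/4) = 92.18 K.
For a single slab of emissivity ε, T_s⁴ = 2T_e⁴/(2−ε); thus T_s = 92.18·(1.832)^(1/4) = 107.2 K.
Greenhouse warming: T_s − T_e = 15.06 K.

15.1 K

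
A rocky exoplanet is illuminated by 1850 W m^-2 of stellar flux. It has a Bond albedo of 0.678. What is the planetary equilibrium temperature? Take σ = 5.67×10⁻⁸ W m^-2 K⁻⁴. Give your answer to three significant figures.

The planet absorbs (1−α)S over its disc πR² and re-emits over 4πR², so the mean absorbed flux is (1−0.678)·1850/4 = 148.9 W m^-2.
In equilibrium σT⁴ equals this, so T = 226.4 K.

226 K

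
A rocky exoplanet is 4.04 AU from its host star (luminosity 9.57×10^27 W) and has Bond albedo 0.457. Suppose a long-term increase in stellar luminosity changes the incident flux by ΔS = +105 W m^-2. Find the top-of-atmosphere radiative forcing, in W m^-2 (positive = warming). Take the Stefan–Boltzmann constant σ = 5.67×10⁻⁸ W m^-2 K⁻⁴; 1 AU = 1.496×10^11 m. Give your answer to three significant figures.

Orbital distance: d = 4.04 AU = 6.044×10^11 m.
Flux at the orbit: S = L/(4πd²) = 9.57×10^27/(4π·(6.04×10^11)²) = 2085 W m^-2.
ΔF = Δ[S(1−α)]/4 = (1−0.457)·+105/4 = 14.25 W m^-2.

14.3 W m^-2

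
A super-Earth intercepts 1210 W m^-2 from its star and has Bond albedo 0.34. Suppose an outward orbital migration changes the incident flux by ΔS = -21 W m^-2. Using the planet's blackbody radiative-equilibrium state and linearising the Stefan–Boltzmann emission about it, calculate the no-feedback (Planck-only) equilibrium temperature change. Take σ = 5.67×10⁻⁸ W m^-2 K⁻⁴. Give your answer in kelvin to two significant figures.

-1.1 K

The baseline emission temperature is T_e = 243.6 K.
ΔF = Δ[S(1−α)]/4 = (1−0.34)·-21/4 = -3.465 W m^-2.
Planck response: λ_P = 4σT_e³ = 4·5.67×10⁻⁸·(243.6)³ = 3.278 W m^-2/K.
Hence the no-feedback warming is ΔF/(4σT_e³) = -1.06 K.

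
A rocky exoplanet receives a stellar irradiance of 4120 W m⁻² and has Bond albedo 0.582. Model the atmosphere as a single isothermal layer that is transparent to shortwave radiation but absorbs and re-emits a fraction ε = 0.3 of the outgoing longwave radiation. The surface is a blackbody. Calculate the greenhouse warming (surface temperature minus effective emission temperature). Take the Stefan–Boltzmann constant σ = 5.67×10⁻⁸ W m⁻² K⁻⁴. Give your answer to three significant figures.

Effective emission temperature (TOA balance): σT_e⁴ = S(1−α)/4 = 430.5 W m⁻² → T_e = 295.2 K.
For a single slab of emissivity ε, T_s⁴ = 2T_e⁴/(2−ε); thus T_s = 295.2·(1.176)^(1/4) = 307.4 K.
Greenhouse warming: T_s − T_e = 12.24 K.

12.2 K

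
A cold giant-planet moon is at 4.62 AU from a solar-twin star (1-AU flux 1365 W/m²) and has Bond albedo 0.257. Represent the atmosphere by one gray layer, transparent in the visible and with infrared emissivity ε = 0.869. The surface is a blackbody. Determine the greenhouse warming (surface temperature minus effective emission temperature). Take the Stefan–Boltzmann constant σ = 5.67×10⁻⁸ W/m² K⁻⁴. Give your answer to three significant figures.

18.4 K

Flux at the orbit: S = 1365/(4.62)² = 63.95 W/m².
Effective emission temperature (TOA balance): σT_e⁴ = S(1−α)/4 = 11.88 W/m² → T_e = 120.3 K.
The surface balance (absorbed SW + ε·downward IR = σT_s⁴) with T_a⁴ = T_s⁴/2 reduces to T_s = T_e·[2/(2−ε)]^¼ = 138.7 K.
T_s − T_e = 138.7 − 120.3 = 18.43 K.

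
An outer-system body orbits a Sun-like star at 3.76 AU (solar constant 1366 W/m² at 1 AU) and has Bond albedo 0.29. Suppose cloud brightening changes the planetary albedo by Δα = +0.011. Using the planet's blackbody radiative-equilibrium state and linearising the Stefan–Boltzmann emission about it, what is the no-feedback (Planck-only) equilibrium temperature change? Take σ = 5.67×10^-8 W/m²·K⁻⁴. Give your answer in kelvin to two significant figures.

-0.51 K

Irradiance scales as 1/d², so S = 1366 W/m² × (1/3.76)² = 96.62 W/m².
Unperturbed T_e = [96.62·(1−0.29)/(4σ)]^¼ = 131.9 K.
TOA radiative forcing: ΔF = −S·Δα/4 = −96.62·(+0.011)/4 = -0.2657 W/m².
Planck response: λ_P = 4σT_e³ = 4·5.67×10⁻⁸·(131.9)³ = 0.5202 W/m²/K.
So ΔT₀ = -0.2657/0.5202 = -0.511 K.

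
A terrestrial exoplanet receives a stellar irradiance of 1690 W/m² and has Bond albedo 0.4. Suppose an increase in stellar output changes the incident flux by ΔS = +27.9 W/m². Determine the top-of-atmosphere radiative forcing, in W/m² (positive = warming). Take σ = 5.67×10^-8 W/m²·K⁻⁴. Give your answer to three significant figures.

ΔF = Δ[S(1−α)]/4 = (1−0.4)·+27.9/4 = 4.185 W/m².

4.18 W/m²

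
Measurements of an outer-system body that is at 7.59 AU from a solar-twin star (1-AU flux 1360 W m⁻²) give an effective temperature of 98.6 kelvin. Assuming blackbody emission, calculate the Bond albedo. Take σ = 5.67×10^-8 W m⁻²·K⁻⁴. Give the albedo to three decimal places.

Flux at the orbit: S = 1360/(7.59)² = 23.61 W m⁻².
Rearranging the radiative balance, α = 1 − 4σT⁴/S.
σT⁴ = 5.359 W m⁻², so 4σT⁴ = 21.44 W m⁻².
Hence α = 1 − 21.44/23.61 = 0.0920.

0.092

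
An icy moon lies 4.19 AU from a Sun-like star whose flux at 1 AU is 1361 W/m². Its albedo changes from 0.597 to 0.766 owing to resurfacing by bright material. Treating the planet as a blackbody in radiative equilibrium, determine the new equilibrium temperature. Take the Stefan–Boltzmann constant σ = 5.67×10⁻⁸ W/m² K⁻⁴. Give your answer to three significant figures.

By the inverse-square law, S = 1361/4.19² = 77.52 W/m².
With the new albedo, S(1−α₂)/4 = 4.535 W/m², so T₂ = 94.57 K.

94.6 K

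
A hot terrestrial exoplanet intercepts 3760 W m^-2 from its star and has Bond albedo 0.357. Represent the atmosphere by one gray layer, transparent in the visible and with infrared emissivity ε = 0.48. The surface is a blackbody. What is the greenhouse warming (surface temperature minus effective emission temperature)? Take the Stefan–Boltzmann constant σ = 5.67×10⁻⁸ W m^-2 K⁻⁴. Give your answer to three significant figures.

22.8 K

The planet radiates to space at T_e = [S(1−α)/(4σ)]^(1/4) = 321.3 K.
Surface balance with a leaky layer gives σT_s⁴ = σT_e⁴·2/(2−ε), so T_s = T_e·[2/(2−0.48)]^(1/4) = 344.1 K.
T_s − T_e = 344.1 − 321.3 = 22.82 K.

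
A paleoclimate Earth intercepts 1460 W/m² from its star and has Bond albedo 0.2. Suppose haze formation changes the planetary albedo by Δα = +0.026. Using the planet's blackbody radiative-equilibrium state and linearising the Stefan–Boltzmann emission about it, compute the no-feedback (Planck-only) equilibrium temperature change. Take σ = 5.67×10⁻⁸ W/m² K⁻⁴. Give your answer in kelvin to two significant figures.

Reference equilibrium: T_e = [S(1−α)/(4σ)]^(1/4) = 267.9 K.
The change in absorbed flux is Δ[S(1−α)/4] = −SΔα/4 = -9.490 W/m².
The Planck feedback parameter is 4σT_e³ = 4.360 W/m²/K.
Hence the no-feedback warming is ΔF/(4σT_e³) = -2.18 K.

-2.2 kelvin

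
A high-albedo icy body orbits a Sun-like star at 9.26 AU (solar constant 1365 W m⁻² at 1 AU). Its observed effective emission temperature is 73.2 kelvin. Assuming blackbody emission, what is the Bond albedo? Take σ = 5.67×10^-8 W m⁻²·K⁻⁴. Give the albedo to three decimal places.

0.591

By the inverse-square law, S = 1365/9.26² = 15.92 W m⁻².
From σT⁴ = S(1−α)/4 we invert for α: 1−α = 4σT⁴/S.
σT⁴ = 1.628 W m⁻², so 4σT⁴ = 6.512 W m⁻².
Hence α = 1 − 6.512/15.92 = 0.5909.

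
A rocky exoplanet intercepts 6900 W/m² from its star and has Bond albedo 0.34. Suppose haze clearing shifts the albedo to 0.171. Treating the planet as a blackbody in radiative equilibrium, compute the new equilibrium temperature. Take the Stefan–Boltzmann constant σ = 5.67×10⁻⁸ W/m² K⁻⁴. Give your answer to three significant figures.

399 kelvin

With the new albedo, S(1−α₂)/4 = 1430 W/m², so T₂ = 398.5 K.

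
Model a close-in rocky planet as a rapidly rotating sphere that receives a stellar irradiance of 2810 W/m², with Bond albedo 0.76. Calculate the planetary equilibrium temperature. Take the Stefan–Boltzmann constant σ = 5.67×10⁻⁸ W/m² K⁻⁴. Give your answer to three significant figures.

Absorbed flux (global mean): S(1−α)/4 = 2810·0.24/4 = 168.6 W/m².
Balancing against σT⁴: T = (168.6/5.67×10⁻⁸)^(1/4) = 233.5 K.

234 K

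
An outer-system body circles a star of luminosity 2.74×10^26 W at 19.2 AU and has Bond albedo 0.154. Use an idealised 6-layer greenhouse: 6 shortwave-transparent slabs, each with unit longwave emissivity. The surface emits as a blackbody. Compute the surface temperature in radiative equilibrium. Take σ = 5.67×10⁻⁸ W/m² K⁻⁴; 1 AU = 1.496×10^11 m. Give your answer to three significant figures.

91.1 K

Orbital distance: d = 19.2 AU = 2.872×10^12 m.
S = L/(4πd²) = 2.643 W/m².
Top-of-atmosphere balance: σT_e⁴ = S(1−α)/4 = 0.5590 W/m² → T_e = 56.03 K.
For an N-layer opaque stack, T_s⁴ = (N+1)T_e⁴, hence T_s = (7)^(1/4)×56.03 K = 91.14 K.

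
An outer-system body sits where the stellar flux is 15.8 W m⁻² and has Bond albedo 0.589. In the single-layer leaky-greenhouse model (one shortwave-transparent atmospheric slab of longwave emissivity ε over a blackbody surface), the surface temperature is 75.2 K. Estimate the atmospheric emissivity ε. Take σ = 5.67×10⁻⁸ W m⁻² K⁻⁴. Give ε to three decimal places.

Effective temperature: T_e = [S(1−α)/(4σ)]^(1/4) = 73.15 K.
T_s⁴ = T_e⁴·2/(2−ε) → ε = 2 − 2(T_e/T_s)⁴ = 2 − 2·(73.15/75.2)⁴ = 0.2093.

0.209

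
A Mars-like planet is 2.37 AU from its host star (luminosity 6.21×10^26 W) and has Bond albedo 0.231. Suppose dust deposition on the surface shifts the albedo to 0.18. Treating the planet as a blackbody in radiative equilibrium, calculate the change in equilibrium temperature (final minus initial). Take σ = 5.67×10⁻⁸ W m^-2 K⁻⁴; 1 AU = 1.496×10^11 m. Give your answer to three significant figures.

3.09 kelvin

Orbital distance: d = 2.37 AU = 3.546×10^11 m.
Flux at the orbit: S = L/(4πd²) = 6.21×10^26/(4π·(3.55×10^11)²) = 393.1 W m^-2.
Initial: T₁ = [S(1−0.231)/(4σ)]^(1/4) = 191.1 K.
With α = 0.18, T₂ = 194.2 K.
Change: 194.2 − 191.1 = 3.092 K.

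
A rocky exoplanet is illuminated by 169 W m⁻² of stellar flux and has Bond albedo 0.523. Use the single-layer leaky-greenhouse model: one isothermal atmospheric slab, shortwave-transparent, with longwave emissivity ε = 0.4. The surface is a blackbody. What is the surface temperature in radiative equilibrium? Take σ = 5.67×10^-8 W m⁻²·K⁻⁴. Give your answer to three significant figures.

Effective emission temperature (TOA balance): σT_e⁴ = S(1−α)/4 = 20.15 W m⁻² → T_e = 137.3 K.
The surface balance (absorbed SW + ε·downward IR = σT_s⁴) with T_a⁴ = T_s⁴/2 reduces to T_s = T_e·[2/(2−ε)]^¼ = 145.2 K.

145 K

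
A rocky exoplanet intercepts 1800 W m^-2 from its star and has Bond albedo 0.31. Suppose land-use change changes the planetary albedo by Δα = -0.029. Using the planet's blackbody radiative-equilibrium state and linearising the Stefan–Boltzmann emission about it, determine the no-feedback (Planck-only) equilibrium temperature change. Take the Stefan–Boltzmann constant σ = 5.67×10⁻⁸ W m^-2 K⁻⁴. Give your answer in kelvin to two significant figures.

The baseline emission temperature is T_e = 272.0 K.
The change in absorbed flux is Δ[S(1−α)/4] = −SΔα/4 = 13.05 W m^-2.
The Planck feedback parameter is 4σT_e³ = 4.566 W m^-2/K.
Hence the no-feedback warming is ΔF/(4σT_e³) = 2.86 K.

2.9 K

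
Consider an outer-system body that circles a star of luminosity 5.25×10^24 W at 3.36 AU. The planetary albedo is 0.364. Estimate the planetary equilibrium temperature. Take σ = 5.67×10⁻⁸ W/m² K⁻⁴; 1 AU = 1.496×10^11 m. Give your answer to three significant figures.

46.4 K

Orbital distance: d = 3.36 AU = 5.027×10^11 m.
Flux at the orbit: S = L/(4πd²) = 5.25×10^24/(4π·(5.03×10^11)²) = 1.654 W/m².
The planet absorbs (1−α)S over its disc πR² and re-emits over 4πR², so the mean absorbed flux is (1−0.364)·1.654/4 = 0.2629 W/m².
Balancing against σT⁴: T = (0.2629/5.67×10⁻⁸)^(1/4) = 46.40 K.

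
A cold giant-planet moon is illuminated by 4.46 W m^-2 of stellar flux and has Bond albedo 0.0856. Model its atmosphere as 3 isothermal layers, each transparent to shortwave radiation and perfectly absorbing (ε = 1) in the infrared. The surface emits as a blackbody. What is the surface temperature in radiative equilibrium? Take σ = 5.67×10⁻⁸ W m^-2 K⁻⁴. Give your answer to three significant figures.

92.1 K

The effective emission temperature is T_e = [S(1−α)/(4σ)]^¼ = 65.12 K.
For an N-layer opaque stack, T_s⁴ = (N+1)T_e⁴, hence T_s = (4)^(1/4)×65.12 K = 92.09 K.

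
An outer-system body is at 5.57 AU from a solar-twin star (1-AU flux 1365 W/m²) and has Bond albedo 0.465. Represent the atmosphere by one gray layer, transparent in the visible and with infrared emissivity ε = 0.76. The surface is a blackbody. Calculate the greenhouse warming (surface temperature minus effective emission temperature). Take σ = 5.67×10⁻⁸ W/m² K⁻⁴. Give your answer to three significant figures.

By the inverse-square law, S = 1365/5.57² = 44.00 W/m².
Effective emission temperature (TOA balance): σT_e⁴ = S(1−α)/4 = 5.885 W/m² → T_e = 100.9 K.
For a single slab of emissivity ε, T_s⁴ = 2T_e⁴/(2−ε); thus T_s = 100.9·(1.613)^(1/4) = 113.7 K.
Greenhouse warming: T_s − T_e = 12.81 K.

12.8 K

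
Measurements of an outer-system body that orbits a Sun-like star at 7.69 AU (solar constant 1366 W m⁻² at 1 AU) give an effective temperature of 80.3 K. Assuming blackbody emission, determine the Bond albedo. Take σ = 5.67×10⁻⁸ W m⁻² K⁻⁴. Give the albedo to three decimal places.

Irradiance scales as 1/d², so S = 1366 W m⁻² × (1/7.69)² = 23.10 W m⁻².
From σT⁴ = S(1−α)/4 we invert for α: 1−α = 4σT⁴/S.
4σT⁴ = 4·5.67×10⁻⁸·(80.3)⁴ = 9.430 W m⁻².
1−α = 9.430/23.10 = 0.4082, so α = 0.5918.

0.592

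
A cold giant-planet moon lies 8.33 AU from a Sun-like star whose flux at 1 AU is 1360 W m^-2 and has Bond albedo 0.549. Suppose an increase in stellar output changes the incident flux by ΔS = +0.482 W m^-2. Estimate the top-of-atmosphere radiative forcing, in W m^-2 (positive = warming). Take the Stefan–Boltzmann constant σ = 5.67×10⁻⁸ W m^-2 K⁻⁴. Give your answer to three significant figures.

0.0543 W m^-2

Flux at the orbit: S = 1360/(8.33)² = 19.60 W m^-2.
Only a fraction (1−α) is absorbed and it's spread over 4πR², so ΔF = (1−α)ΔS/4 = 0.05435 W m^-2.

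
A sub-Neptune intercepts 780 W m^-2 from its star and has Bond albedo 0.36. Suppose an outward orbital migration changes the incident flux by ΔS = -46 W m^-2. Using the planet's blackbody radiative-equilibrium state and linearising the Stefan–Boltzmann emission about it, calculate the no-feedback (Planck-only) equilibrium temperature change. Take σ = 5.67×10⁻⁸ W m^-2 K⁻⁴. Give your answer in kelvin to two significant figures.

The baseline emission temperature is T_e = 216.6 K.
ΔF = Δ[S(1−α)]/4 = (1−0.36)·-46/4 = -7.360 W m^-2.
Planck response: λ_P = 4σT_e³ = 4·5.67×10⁻⁸·(216.6)³ = 2.305 W m^-2/K.
ΔT₀ = ΔF/λ_P = -7.360/2.305 = -3.19 K.

-3.2 kelvin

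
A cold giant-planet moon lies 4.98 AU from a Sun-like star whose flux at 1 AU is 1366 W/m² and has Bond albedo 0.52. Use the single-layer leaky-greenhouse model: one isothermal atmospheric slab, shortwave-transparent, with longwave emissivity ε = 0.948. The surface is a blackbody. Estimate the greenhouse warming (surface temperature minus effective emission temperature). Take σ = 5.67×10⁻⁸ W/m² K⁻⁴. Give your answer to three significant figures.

Irradiance scales as 1/d², so S = 1366 W/m² × (1/4.98)² = 55.08 W/m².
The planet radiates to space at T_e = [S(1−α)/(4σ)]^(1/4) = 103.9 K.
For a single slab of emissivity ε, T_s⁴ = 2T_e⁴/(2−ε); thus T_s = 103.9·(1.901)^(1/4) = 122.0 K.
Greenhouse warming: T_s − T_e = 18.10 K.

18.1 K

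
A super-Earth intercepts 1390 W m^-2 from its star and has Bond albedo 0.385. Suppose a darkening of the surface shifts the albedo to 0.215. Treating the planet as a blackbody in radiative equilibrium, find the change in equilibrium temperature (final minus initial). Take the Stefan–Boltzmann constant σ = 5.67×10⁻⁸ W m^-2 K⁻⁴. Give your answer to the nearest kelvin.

Initial: T₁ = [S(1−0.385)/(4σ)]^(1/4) = 247.8 K.
With α = 0.215, T₂ = 263.4 K.
ΔT = T₂ − T₁ = 15.59 K.

16 K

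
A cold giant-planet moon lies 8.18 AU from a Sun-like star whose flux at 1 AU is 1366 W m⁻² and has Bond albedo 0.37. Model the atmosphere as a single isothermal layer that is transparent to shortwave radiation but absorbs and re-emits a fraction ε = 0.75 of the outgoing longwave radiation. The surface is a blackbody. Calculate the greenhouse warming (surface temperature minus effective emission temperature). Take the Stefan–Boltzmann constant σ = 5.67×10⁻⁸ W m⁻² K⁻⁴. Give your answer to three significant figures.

Irradiance scales as 1/d², so S = 1366 W m⁻² × (1/8.18)² = 20.41 W m⁻².
The planet radiates to space at T_e = [S(1−α)/(4σ)]^(1/4) = 86.78 K.
For a single slab of emissivity ε, T_s⁴ = 2T_e⁴/(2−ε); thus T_s = 86.78·(1.6)^(1/4) = 97.60 K.
Greenhouse warming: T_s − T_e = 10.82 K.

10.8 kelvin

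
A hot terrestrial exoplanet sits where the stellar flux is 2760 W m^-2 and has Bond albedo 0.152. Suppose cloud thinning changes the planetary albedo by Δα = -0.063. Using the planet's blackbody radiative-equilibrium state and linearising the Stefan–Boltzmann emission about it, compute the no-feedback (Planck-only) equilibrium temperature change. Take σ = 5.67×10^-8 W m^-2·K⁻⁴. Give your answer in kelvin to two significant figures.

5.9 kelvin

Reference equilibrium: T_e = [S(1−α)/(4σ)]^(1/4) = 318.7 K.
TOA radiative forcing: ΔF = −S·Δα/4 = −2760·(-0.063)/4 = 43.47 W m^-2.
Planck response: λ_P = 4σT_e³ = 4·5.67×10⁻⁸·(318.7)³ = 7.343 W m^-2/K.
Hence the no-feedback warming is ΔF/(4σT_e³) = 5.92 K.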